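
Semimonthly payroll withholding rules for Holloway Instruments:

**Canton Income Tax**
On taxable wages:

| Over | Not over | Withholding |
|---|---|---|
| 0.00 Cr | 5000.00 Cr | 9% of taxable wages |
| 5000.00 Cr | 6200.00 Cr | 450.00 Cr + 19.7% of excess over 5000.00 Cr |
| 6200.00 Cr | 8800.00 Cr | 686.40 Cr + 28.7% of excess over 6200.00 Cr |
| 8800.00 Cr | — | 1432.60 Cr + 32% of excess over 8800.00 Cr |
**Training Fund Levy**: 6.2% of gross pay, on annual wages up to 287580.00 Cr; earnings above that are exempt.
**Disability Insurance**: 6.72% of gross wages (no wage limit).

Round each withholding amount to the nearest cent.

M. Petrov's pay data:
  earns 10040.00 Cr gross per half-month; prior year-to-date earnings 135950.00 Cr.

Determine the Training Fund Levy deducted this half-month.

622.48 Cr

Training Fund Levy: 6.2% × 10040.00 Cr = 622.48 Cr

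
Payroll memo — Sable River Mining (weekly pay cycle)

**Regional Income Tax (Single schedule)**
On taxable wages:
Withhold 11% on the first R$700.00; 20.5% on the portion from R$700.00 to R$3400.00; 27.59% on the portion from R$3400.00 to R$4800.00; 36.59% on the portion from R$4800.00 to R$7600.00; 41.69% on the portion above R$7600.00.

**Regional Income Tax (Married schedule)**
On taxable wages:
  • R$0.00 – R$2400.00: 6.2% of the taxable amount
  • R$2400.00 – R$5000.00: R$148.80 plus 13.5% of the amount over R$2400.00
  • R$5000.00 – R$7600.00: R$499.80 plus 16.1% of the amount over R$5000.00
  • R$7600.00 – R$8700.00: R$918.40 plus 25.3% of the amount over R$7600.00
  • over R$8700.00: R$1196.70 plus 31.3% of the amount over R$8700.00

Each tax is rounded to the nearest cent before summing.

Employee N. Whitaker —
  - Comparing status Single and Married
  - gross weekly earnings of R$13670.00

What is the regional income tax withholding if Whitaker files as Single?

R$4571.86

Regional Income Tax (Single): taxable = R$13670.00
  R$2041.28 + 41.69% × (R$13670.00 − R$7600.00) = R$2041.28 + 41.69% × R$6070.00 = R$4571.86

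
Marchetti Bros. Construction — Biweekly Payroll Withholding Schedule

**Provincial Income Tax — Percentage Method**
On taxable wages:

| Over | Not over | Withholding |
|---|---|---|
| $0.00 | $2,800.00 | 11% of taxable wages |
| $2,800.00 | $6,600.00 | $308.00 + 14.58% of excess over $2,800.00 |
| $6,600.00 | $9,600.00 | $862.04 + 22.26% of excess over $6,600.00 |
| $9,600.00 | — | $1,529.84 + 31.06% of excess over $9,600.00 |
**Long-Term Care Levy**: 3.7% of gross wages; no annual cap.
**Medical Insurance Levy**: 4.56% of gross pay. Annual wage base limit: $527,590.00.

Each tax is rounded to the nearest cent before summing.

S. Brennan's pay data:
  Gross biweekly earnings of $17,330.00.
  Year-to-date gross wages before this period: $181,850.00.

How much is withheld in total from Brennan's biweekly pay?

Provincial Income Tax: taxable = $17,330.00
  $1,529.84 + 31.06% × ($17,330.00 − $9,600.00) = $1,529.84 + 31.06% × $7,730.00 = $3,930.78
Long-Term Care Levy: 3.7% × $17,330.00 = $641.21
Medical Insurance Levy: 4.56% × $17,330.00 = $790.25
Total: $3,930.78 + $641.21 + $790.25 = $5,362.24

$5,362.24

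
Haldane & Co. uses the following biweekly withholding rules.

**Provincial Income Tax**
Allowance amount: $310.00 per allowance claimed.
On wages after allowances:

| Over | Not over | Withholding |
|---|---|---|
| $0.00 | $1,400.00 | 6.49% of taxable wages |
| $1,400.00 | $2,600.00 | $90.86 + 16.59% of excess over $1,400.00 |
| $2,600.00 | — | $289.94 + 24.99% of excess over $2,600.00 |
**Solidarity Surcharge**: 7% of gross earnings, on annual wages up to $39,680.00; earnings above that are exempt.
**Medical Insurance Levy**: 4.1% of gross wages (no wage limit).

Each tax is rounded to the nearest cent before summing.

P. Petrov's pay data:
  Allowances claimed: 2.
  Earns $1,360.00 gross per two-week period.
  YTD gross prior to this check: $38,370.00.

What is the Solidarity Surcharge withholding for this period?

Solidarity Surcharge: cap $39,680.00 − YTD $38,370.00 = $1,310.00 subject; 7% × $1,310.00 = $91.70

$91.70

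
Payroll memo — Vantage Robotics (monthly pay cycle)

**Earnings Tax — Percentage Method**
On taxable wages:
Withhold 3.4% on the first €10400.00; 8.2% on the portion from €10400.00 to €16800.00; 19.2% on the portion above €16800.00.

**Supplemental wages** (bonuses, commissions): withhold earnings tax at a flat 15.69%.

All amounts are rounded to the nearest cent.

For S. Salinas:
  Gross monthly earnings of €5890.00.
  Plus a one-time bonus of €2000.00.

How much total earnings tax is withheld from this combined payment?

Earnings Tax: taxable = €5890.00
  3.4% × €5890.00 = €200.26
Supplemental (15.69% flat on bonus): 15.69% × €2000.00 = €313.80
Total earnings tax: €200.26 + €313.80 = €514.06

€514.06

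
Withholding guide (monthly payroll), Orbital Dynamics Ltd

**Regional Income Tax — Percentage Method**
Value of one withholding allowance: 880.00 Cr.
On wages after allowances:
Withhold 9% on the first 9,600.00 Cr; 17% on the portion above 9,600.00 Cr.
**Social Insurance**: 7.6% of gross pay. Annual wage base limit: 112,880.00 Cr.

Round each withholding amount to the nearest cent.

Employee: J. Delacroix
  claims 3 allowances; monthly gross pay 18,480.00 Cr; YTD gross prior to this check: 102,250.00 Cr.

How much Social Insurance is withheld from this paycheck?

Social Insurance: cap 112,880.00 Cr − YTD 102,250.00 Cr = 10,630.00 Cr subject; 7.6% × 10,630.00 Cr = 807.88 Cr

807.88 Cr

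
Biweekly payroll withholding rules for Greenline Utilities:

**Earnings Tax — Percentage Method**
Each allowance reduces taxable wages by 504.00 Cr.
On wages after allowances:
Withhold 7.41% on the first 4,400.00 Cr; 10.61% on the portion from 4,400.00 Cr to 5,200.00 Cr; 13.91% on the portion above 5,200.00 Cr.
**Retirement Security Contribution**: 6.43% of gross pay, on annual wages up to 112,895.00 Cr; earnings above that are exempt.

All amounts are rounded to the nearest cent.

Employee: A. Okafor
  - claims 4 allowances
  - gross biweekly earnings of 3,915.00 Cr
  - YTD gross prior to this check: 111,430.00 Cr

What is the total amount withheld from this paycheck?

234.92 Cr

Earnings Tax: taxable = 3,915.00 Cr − 4×504.00 Cr = 1,899.00 Cr
  7.41% × 1,899.00 Cr = 140.72 Cr
Retirement Security Contribution: cap 112,895.00 Cr − YTD 111,430.00 Cr = 1,465.00 Cr subject; 6.43% × 1,465.00 Cr = 94.20 Cr
Total: 140.72 Cr + 94.20 Cr = 234.92 Cr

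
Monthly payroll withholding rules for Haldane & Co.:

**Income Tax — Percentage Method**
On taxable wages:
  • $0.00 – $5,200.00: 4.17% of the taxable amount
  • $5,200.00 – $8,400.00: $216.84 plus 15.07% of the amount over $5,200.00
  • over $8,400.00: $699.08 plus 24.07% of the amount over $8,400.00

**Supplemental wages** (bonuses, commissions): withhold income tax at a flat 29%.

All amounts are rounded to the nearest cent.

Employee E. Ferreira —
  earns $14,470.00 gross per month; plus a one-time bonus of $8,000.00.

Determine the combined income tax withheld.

$4,480.13

Income Tax: taxable = $14,470.00
  $699.08 + 24.07% × ($14,470.00 − $8,400.00) = $699.08 + 24.07% × $6,070.00 = $2,160.13
Supplemental (29% flat on bonus): 29% × $8,000.00 = $2,320.00
Total income tax: $2,160.13 + $2,320.00 = $4,480.13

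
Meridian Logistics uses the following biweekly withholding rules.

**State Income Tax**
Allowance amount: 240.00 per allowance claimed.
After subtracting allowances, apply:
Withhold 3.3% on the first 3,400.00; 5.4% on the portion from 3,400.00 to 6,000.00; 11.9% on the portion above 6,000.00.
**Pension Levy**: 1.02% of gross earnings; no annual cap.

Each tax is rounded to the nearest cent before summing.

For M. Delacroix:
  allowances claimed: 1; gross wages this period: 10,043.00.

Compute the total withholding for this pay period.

State Income Tax: taxable = 10,043.00 − 1×240.00 = 9,803.00
  252.60 + 11.9% × (9,803.00 − 6,000.00) = 252.60 + 11.9% × 3,803.00 = 705.16
Pension Levy: 1.02% × 10,043.00 = 102.44
Total: 705.16 + 102.44 = 807.60

807.60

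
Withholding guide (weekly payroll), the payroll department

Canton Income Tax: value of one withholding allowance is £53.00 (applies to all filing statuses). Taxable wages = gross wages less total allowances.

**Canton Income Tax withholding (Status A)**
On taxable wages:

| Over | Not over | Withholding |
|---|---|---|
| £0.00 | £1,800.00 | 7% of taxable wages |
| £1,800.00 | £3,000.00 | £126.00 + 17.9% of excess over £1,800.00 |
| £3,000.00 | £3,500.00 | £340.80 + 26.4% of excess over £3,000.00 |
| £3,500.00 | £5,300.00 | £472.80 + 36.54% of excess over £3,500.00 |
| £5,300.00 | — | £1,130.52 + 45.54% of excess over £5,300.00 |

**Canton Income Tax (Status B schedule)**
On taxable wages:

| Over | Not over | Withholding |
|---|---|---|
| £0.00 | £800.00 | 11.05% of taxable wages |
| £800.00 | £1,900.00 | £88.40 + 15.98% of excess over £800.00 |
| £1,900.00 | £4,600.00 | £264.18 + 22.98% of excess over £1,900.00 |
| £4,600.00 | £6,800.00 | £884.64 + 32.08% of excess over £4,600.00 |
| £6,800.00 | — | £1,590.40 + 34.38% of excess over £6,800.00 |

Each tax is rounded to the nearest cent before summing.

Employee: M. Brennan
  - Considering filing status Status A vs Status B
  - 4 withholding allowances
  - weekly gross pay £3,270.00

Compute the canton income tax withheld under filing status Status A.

£356.11

Canton Income Tax (Status A): taxable = £3,270.00 − 4×£53.00 = £3,058.00
  £340.80 + 26.4% × (£3,058.00 − £3,000.00) = £340.80 + 26.4% × £58.00 = £356.11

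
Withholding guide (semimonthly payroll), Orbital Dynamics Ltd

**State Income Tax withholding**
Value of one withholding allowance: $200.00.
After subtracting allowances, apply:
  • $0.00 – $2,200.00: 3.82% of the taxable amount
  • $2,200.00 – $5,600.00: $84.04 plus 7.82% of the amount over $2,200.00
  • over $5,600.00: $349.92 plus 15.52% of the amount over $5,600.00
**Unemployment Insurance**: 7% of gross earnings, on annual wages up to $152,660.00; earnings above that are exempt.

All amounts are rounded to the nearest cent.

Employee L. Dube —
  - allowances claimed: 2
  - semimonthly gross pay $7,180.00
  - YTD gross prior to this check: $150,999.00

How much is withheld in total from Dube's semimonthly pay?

$649.33

State Income Tax: taxable = $7,180.00 − 2×$200.00 = $6,780.00
  $349.92 + 15.52% × ($6,780.00 − $5,600.00) = $349.92 + 15.52% × $1,180.00 = $533.06
Unemployment Insurance: cap $152,660.00 − YTD $150,999.00 = $1,661.00 subject; 7% × $1,661.00 = $116.27
Total: $533.06 + $116.27 = $649.33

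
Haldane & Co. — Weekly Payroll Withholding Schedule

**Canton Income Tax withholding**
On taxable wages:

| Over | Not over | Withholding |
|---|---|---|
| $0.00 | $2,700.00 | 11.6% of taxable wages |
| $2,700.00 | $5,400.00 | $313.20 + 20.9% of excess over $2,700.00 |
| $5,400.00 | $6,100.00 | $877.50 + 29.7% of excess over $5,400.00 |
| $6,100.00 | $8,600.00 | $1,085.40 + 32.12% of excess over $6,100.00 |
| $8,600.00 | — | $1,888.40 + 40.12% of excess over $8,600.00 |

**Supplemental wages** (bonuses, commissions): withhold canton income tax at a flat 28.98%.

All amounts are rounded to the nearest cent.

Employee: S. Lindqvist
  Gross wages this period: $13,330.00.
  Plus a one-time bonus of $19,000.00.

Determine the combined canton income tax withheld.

$9,292.28

Canton Income Tax: taxable = $13,330.00
  $1,888.40 + 40.12% × ($13,330.00 − $8,600.00) = $1,888.40 + 40.12% × $4,730.00 = $3,786.08
Supplemental (28.98% flat on bonus): 28.98% × $19,000.00 = $5,506.20
Total canton income tax: $3,786.08 + $5,506.20 = $9,292.28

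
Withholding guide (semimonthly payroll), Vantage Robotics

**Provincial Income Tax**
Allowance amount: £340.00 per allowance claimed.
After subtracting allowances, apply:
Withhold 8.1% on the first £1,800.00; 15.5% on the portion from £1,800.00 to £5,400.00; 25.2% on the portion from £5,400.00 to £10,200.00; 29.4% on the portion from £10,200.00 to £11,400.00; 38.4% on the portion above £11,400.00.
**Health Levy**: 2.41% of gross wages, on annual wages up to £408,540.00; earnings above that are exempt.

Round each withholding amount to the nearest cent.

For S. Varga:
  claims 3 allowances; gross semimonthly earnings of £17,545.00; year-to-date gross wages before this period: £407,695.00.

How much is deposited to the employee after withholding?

£13,290.44

Provincial Income Tax: taxable = £17,545.00 − 3×£340.00 = £16,525.00
  £2,266.20 + 38.4% × (£16,525.00 − £11,400.00) = £2,266.20 + 38.4% × £5,125.00 = £4,234.20
Health Levy: cap £408,540.00 − YTD £407,695.00 = £845.00 subject; 2.41% × £845.00 = £20.36
Total withheld: £4,234.20 + £20.36 = £4,254.56
Net pay: £17,545.00 − £4,254.56 = £13,290.44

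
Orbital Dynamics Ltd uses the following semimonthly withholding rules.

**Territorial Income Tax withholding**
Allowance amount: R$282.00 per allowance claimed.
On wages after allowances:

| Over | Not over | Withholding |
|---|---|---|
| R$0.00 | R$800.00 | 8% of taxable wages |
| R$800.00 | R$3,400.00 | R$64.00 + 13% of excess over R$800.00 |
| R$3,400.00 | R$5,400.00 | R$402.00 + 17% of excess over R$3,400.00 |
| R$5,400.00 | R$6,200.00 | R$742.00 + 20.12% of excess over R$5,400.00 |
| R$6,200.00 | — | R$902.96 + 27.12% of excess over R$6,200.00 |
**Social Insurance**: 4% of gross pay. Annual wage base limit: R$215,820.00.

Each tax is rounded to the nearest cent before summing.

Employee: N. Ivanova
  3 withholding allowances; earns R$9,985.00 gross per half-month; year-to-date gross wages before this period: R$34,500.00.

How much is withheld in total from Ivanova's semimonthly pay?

R$2,099.42

Territorial Income Tax: taxable = R$9,985.00 − 3×R$282.00 = R$9,139.00
  R$902.96 + 27.12% × (R$9,139.00 − R$6,200.00) = R$902.96 + 27.12% × R$2,939.00 = R$1,700.02
Social Insurance: 4% × R$9,985.00 = R$399.40
Total: R$1,700.02 + R$399.40 = R$2,099.42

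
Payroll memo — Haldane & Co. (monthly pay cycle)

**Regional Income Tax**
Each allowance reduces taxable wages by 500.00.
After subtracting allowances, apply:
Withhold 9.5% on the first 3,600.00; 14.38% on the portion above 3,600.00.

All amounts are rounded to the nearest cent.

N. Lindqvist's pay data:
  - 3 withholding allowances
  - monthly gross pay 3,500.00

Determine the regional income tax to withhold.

Regional Income Tax: taxable = 3,500.00 − 3×500.00 = 2,000.00
  9.5% × 2,000.00 = 190.00

190.00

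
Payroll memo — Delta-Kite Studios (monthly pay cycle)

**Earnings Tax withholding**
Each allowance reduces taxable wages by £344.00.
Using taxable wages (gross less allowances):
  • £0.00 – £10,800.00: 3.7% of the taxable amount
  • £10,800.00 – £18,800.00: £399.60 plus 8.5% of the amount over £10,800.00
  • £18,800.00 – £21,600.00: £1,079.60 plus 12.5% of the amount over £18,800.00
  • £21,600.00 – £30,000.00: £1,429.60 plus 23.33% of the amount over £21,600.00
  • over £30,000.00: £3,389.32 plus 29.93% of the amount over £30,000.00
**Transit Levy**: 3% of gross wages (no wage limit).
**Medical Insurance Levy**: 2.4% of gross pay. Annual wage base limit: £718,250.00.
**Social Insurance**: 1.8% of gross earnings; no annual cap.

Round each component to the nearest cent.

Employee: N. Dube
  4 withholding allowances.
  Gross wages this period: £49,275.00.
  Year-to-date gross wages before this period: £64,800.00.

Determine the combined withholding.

£12,294.29

Earnings Tax: taxable = £49,275.00 − 4×£344.00 = £47,899.00
  £3,389.32 + 29.93% × (£47,899.00 − £30,000.00) = £3,389.32 + 29.93% × £17,899.00 = £8,746.49
Transit Levy: 3% × £49,275.00 = £1,478.25
Medical Insurance Levy: 2.4% × £49,275.00 = £1,182.60
Social Insurance: 1.8% × £49,275.00 = £886.95
Total: £8,746.49 + £1,478.25 + £1,182.60 + £886.95 = £12,294.29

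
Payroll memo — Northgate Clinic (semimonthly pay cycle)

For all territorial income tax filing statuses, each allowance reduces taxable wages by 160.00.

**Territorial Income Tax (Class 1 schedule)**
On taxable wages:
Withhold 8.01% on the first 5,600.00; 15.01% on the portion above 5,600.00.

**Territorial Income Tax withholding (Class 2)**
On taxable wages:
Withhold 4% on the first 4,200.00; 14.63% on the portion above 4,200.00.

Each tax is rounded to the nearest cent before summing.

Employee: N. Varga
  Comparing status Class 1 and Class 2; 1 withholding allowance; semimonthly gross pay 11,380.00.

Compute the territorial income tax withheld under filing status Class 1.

1,292.12

Territorial Income Tax (Class 1): taxable = 11,380.00 − 1×160.00 = 11,220.00
  448.56 + 15.01% × (11,220.00 − 5,600.00) = 448.56 + 15.01% × 5,620.00 = 1,292.12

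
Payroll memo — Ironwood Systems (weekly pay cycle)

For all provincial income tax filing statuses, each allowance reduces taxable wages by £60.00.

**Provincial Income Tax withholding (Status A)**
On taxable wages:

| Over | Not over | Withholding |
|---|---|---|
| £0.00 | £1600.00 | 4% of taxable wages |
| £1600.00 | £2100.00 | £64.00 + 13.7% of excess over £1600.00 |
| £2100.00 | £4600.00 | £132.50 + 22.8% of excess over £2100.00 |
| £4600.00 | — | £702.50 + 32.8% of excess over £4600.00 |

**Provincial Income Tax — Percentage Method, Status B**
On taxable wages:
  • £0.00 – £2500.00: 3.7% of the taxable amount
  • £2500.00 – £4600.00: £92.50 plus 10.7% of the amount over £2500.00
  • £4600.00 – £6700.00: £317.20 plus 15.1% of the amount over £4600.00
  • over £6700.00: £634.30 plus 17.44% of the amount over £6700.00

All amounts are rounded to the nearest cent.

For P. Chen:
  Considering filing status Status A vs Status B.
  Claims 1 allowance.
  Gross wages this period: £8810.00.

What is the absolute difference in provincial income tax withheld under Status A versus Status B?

£1071.88

Provincial Income Tax (Status A): taxable = £8810.00 − 1×£60.00 = £8750.00
  £702.50 + 32.8% × (£8750.00 − £4600.00) = £702.50 + 32.8% × £4150.00 = £2063.70
Provincial Income Tax (Status B): taxable = £8810.00 − 1×£60.00 = £8750.00
  £634.30 + 17.44% × (£8750.00 − £6700.00) = £634.30 + 17.44% × £2050.00 = £991.82
Difference: |£2063.70 − £991.82| = £1071.88 (higher under Status A)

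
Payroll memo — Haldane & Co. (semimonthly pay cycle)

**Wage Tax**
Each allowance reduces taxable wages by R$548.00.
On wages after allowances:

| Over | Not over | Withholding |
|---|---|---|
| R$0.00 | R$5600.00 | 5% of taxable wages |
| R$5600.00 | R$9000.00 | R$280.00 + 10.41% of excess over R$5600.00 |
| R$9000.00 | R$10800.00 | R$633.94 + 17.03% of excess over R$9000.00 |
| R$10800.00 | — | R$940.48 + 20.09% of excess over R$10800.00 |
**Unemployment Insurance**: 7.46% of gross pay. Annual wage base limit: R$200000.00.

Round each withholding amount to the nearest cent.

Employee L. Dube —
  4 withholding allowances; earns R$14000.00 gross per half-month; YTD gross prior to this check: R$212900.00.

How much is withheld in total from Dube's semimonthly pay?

R$1142.99

Wage Tax: taxable = R$14000.00 − 4×R$548.00 = R$11808.00
  R$940.48 + 20.09% × (R$11808.00 − R$10800.00) = R$940.48 + 20.09% × R$1008.00 = R$1142.99
Unemployment Insurance: YTD R$212900.00 ≥ cap R$200000.00 → R$0.00
Total: R$1142.99 + R$0.00 = R$1142.99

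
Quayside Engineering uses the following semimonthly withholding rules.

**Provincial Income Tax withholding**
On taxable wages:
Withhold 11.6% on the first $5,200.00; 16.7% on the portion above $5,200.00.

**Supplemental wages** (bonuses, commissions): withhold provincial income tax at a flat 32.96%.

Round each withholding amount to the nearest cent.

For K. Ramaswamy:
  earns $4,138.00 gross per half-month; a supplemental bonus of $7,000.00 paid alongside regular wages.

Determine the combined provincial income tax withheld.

$2,787.21

Provincial Income Tax: taxable = $4,138.00
  11.6% × $4,138.00 = $480.01
Supplemental (32.96% flat on bonus): 32.96% × $7,000.00 = $2,307.20
Total provincial income tax: $480.01 + $2,307.20 = $2,787.21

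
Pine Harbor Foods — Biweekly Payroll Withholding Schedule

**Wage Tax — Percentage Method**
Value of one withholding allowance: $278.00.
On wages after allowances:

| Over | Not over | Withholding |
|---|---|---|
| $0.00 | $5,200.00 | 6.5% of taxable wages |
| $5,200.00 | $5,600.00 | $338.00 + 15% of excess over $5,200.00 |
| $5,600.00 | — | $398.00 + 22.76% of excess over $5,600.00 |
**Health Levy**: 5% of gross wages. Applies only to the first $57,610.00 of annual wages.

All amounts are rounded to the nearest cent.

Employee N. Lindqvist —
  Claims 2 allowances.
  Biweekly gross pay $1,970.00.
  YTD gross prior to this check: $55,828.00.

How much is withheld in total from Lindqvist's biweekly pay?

Wage Tax: taxable = $1,970.00 − 2×$278.00 = $1,414.00
  6.5% × $1,414.00 = $91.91
Health Levy: cap $57,610.00 − YTD $55,828.00 = $1,782.00 subject; 5% × $1,782.00 = $89.10
Total: $91.91 + $89.10 = $181.01

$181.01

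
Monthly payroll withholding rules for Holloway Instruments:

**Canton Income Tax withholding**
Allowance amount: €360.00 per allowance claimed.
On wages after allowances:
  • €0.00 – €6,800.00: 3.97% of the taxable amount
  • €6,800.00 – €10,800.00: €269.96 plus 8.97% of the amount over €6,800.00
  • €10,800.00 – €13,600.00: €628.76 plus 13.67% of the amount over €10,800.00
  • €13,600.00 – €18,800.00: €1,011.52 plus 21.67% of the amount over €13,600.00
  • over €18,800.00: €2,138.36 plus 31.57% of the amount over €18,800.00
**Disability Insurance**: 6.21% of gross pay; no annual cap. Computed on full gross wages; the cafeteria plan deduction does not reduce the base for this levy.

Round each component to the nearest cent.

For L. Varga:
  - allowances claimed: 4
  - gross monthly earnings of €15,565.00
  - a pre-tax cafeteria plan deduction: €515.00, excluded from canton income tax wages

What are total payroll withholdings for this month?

€1,980.28

Canton Income Tax: taxable = €15,565.00 − €515.00 − 4×€360.00 = €13,610.00
  €1,011.52 + 21.67% × (€13,610.00 − €13,600.00) = €1,011.52 + 21.67% × €10.00 = €1,013.69
Disability Insurance: 6.21% × €15,565.00 = €966.59
Total: €1,013.69 + €966.59 = €1,980.28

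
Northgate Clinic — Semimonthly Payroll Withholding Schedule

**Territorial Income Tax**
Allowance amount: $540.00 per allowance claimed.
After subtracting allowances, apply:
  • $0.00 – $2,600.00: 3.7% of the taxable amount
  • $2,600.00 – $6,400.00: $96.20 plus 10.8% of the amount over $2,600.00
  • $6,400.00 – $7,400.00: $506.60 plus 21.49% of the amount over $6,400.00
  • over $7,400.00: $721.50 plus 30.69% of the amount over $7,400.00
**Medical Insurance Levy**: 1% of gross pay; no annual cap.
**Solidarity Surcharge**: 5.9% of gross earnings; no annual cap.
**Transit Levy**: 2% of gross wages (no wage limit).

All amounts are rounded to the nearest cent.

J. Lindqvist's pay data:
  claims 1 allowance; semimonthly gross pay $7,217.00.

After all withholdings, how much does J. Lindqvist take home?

$6,008.56

Territorial Income Tax: taxable = $7,217.00 − 1×$540.00 = $6,677.00
  $506.60 + 21.49% × ($6,677.00 − $6,400.00) = $506.60 + 21.49% × $277.00 = $566.13
Medical Insurance Levy: 1% × $7,217.00 = $72.17
Solidarity Surcharge: 5.9% × $7,217.00 = $425.80
Transit Levy: 2% × $7,217.00 = $144.34
Total withheld: $566.13 + $72.17 + $425.80 + $144.34 = $1,208.44
Net pay: $7,217.00 − $1,208.44 = $6,008.56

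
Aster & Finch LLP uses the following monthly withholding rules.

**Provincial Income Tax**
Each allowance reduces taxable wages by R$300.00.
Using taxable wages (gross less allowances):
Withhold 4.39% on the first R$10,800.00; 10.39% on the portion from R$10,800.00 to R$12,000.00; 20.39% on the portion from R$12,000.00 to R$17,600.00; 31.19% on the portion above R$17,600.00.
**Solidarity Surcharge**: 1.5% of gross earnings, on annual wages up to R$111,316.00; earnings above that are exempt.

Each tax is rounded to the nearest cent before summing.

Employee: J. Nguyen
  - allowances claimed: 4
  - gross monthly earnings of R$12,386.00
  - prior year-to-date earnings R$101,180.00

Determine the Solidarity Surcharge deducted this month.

Solidarity Surcharge: cap R$111,316.00 − YTD R$101,180.00 = R$10,136.00 subject; 1.5% × R$10,136.00 = R$152.04

R$152.04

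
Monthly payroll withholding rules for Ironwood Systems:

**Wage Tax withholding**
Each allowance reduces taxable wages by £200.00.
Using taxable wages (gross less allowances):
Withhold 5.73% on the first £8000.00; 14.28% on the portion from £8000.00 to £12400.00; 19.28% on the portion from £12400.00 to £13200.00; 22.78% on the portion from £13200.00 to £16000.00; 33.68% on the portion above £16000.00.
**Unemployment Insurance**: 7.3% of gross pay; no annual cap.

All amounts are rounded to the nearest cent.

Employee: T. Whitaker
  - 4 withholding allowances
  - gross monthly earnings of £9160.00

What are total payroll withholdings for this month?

Wage Tax: taxable = £9160.00 − 4×£200.00 = £8360.00
  £458.40 + 14.28% × (£8360.00 − £8000.00) = £458.40 + 14.28% × £360.00 = £509.81
Unemployment Insurance: 7.3% × £9160.00 = £668.68
Total: £509.81 + £668.68 = £1178.49

£1178.49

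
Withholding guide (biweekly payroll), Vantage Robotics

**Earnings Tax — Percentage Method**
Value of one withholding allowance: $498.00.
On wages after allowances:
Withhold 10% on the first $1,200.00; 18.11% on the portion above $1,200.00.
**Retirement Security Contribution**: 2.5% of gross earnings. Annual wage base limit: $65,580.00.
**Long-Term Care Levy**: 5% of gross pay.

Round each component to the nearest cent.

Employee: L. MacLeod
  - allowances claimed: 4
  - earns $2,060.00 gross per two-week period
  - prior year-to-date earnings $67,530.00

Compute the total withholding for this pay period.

$109.80

Earnings Tax: taxable = $2,060.00 − 4×$498.00 = $68.00
  10% × $68.00 = $6.80
Retirement Security Contribution: YTD $67,530.00 ≥ cap $65,580.00 → $0.00
Long-Term Care Levy: 5% × $2,060.00 = $103.00
Total: $6.80 + $0.00 + $103.00 = $109.80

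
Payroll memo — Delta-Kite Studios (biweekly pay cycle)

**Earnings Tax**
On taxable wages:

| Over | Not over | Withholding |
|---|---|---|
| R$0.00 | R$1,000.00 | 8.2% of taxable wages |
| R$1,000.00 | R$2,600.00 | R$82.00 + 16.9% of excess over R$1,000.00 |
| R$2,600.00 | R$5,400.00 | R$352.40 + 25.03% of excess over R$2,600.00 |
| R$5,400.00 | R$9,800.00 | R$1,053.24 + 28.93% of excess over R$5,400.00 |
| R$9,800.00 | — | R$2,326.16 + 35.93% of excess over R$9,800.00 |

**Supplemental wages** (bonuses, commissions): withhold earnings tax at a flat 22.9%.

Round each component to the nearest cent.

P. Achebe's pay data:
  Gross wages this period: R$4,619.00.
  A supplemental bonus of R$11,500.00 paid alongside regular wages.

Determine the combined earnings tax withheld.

Earnings Tax: taxable = R$4,619.00
  R$352.40 + 25.03% × (R$4,619.00 − R$2,600.00) = R$352.40 + 25.03% × R$2,019.00 = R$857.76
Supplemental (22.9% flat on bonus): 22.9% × R$11,500.00 = R$2,633.50
Total earnings tax: R$857.76 + R$2,633.50 = R$3,491.26

R$3,491.26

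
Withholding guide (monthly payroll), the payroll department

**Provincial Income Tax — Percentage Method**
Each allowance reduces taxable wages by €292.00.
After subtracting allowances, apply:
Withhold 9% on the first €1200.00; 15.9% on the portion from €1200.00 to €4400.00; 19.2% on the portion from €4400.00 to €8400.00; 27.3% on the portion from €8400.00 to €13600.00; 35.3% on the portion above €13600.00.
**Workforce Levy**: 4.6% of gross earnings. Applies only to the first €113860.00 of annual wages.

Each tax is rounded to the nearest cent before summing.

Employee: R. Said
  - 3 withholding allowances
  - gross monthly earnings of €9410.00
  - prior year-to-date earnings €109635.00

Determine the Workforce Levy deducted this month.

€194.35

Workforce Levy: cap €113860.00 − YTD €109635.00 = €4225.00 subject; 4.6% × €4225.00 = €194.35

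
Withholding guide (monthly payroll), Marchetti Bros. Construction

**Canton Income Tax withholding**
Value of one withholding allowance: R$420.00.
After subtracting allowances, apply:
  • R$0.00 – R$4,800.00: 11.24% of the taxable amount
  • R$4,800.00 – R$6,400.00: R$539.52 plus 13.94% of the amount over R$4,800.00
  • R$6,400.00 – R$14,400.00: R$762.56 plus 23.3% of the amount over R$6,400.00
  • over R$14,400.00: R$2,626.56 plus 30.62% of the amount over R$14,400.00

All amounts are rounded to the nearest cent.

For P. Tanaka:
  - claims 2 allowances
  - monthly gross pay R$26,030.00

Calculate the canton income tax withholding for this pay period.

Canton Income Tax: taxable = R$26,030.00 − 2×R$420.00 = R$25,190.00
  R$2,626.56 + 30.62% × (R$25,190.00 − R$14,400.00) = R$2,626.56 + 30.62% × R$10,790.00 = R$5,930.46

R$5,930.46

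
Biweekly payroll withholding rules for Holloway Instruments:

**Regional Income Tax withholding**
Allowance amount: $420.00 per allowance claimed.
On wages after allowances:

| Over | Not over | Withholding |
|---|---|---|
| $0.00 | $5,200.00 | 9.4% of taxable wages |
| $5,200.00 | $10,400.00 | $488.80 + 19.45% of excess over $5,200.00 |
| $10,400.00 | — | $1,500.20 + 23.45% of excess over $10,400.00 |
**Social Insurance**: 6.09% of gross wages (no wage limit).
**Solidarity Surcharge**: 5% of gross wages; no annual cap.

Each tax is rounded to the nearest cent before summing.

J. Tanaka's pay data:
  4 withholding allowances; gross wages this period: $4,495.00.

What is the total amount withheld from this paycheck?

Regional Income Tax: taxable = $4,495.00 − 4×$420.00 = $2,815.00
  9.4% × $2,815.00 = $264.61
Social Insurance: 6.09% × $4,495.00 = $273.75
Solidarity Surcharge: 5% × $4,495.00 = $224.75
Total: $264.61 + $273.75 + $224.75 = $763.11

$763.11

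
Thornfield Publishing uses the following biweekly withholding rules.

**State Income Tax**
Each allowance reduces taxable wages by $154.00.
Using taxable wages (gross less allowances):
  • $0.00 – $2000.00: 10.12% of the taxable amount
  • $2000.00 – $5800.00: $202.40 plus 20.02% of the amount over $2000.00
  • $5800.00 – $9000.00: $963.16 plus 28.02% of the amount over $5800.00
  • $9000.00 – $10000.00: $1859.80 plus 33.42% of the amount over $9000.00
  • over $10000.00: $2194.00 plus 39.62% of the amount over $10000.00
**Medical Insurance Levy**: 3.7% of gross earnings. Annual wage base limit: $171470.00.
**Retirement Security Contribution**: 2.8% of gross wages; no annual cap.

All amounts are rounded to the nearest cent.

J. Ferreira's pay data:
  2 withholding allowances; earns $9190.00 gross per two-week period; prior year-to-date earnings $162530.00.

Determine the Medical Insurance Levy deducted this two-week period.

Medical Insurance Levy: cap $171470.00 − YTD $162530.00 = $8940.00 subject; 3.7% × $8940.00 = $330.78

$330.78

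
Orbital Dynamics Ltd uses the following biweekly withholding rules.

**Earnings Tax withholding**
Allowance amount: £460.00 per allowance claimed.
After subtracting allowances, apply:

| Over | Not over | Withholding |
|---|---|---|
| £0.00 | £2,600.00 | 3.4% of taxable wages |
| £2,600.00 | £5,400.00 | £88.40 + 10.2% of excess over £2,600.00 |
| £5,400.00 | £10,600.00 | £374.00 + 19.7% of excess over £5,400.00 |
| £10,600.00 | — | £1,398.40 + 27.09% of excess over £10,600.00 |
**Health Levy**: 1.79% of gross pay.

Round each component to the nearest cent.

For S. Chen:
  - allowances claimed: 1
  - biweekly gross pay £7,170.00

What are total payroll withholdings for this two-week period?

Earnings Tax: taxable = £7,170.00 − 1×£460.00 = £6,710.00
  £374.00 + 19.7% × (£6,710.00 − £5,400.00) = £374.00 + 19.7% × £1,310.00 = £632.07
Health Levy: 1.79% × £7,170.00 = £128.34
Total: £632.07 + £128.34 = £760.41

£760.41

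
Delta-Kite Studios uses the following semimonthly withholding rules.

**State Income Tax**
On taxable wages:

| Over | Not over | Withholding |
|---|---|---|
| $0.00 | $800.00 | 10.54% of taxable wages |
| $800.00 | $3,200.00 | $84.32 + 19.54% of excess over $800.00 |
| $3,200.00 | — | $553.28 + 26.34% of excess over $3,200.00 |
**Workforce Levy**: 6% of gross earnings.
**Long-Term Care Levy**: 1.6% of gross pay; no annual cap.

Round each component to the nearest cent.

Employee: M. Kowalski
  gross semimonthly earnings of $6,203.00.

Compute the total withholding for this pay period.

$1,815.70

State Income Tax: taxable = $6,203.00
  $553.28 + 26.34% × ($6,203.00 − $3,200.00) = $553.28 + 26.34% × $3,003.00 = $1,344.27
Workforce Levy: 6% × $6,203.00 = $372.18
Long-Term Care Levy: 1.6% × $6,203.00 = $99.25
Total: $1,344.27 + $372.18 + $99.25 = $1,815.70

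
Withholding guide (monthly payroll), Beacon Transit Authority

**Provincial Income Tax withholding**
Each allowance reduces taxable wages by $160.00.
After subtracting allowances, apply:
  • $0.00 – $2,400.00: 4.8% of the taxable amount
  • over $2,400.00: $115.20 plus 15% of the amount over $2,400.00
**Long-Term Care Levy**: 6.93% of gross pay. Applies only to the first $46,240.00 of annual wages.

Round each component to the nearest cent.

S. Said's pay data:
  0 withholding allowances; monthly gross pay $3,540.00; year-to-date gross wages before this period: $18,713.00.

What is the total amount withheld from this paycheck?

Provincial Income Tax: taxable = $3,540.00
  $115.20 + 15% × ($3,540.00 − $2,400.00) = $115.20 + 15% × $1,140.00 = $286.20
Long-Term Care Levy: 6.93% × $3,540.00 = $245.32
Total: $286.20 + $245.32 = $531.52

$531.52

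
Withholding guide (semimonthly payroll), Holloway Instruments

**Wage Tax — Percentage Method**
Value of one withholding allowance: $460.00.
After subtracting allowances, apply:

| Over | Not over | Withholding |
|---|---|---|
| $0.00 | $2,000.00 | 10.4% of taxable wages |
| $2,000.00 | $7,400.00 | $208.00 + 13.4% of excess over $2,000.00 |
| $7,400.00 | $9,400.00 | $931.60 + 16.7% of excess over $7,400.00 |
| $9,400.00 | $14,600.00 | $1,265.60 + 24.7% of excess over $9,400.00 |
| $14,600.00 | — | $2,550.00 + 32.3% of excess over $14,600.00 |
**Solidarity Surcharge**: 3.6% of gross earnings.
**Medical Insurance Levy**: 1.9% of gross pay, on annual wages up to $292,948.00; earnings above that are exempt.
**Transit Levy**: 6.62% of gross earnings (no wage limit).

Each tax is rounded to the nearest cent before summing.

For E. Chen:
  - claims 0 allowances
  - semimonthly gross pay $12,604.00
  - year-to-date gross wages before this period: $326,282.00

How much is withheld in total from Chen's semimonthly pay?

Wage Tax: taxable = $12,604.00
  $1,265.60 + 24.7% × ($12,604.00 − $9,400.00) = $1,265.60 + 24.7% × $3,204.00 = $2,056.99
Solidarity Surcharge: 3.6% × $12,604.00 = $453.74
Medical Insurance Levy: YTD $326,282.00 ≥ cap $292,948.00 → $0.00
Transit Levy: 6.62% × $12,604.00 = $834.38
Total: $2,056.99 + $453.74 + $0.00 + $834.38 = $3,345.11

$3,345.11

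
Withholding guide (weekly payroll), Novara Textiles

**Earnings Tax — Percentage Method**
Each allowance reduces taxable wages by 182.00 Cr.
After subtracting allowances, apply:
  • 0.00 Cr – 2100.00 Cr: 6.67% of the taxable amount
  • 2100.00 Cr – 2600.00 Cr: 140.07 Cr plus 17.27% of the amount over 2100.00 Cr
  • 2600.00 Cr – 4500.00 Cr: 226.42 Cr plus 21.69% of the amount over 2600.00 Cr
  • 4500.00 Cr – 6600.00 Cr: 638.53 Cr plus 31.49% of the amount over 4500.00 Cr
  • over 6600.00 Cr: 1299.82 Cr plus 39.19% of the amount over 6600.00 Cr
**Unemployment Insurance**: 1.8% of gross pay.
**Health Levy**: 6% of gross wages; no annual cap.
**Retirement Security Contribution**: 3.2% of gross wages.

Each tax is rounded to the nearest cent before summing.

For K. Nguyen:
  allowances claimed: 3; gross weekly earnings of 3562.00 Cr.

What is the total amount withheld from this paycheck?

708.47 Cr

Earnings Tax: taxable = 3562.00 Cr − 3×182.00 Cr = 3016.00 Cr
  226.42 Cr + 21.69% × (3016.00 Cr − 2600.00 Cr) = 226.42 Cr + 21.69% × 416.00 Cr = 316.65 Cr
Unemployment Insurance: 1.8% × 3562.00 Cr = 64.12 Cr
Health Levy: 6% × 3562.00 Cr = 213.72 Cr
Retirement Security Contribution: 3.2% × 3562.00 Cr = 113.98 Cr
Total: 316.65 Cr + 64.12 Cr + 213.72 Cr + 113.98 Cr = 708.47 Cr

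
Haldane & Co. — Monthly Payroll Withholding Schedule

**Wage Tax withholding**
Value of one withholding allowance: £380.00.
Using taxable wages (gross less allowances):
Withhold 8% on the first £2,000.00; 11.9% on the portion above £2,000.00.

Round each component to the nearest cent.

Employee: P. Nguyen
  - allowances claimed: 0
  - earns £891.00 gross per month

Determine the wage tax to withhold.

Wage Tax: taxable = £891.00
  8% × £891.00 = £71.28

£71.28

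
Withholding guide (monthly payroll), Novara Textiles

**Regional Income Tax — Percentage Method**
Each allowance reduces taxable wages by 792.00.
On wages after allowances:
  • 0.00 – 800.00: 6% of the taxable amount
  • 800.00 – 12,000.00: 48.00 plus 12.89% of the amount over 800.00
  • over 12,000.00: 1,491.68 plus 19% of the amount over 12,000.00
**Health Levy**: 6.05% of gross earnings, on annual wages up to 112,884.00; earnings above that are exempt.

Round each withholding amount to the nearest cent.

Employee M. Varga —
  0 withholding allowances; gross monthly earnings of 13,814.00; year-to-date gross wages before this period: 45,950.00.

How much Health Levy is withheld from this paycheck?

Health Levy: 6.05% × 13,814.00 = 835.75

835.75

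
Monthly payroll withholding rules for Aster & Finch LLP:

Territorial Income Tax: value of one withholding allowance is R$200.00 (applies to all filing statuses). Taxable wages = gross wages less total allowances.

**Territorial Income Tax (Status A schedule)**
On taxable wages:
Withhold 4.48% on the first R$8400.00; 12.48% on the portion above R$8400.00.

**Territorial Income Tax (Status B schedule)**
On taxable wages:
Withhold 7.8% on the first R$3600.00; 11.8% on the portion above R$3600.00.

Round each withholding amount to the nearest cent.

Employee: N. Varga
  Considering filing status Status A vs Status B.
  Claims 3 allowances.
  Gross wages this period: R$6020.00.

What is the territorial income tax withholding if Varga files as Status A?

Territorial Income Tax (Status A): taxable = R$6020.00 − 3×R$200.00 = R$5420.00
  4.48% × R$5420.00 = R$242.82

R$242.82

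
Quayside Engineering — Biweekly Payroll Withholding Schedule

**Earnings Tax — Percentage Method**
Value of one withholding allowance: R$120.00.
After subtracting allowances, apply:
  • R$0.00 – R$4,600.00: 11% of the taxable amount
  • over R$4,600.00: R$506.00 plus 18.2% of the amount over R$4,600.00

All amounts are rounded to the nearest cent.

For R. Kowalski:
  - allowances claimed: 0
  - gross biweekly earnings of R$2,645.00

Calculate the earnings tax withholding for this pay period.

Earnings Tax: taxable = R$2,645.00
  11% × R$2,645.00 = R$290.95

R$290.95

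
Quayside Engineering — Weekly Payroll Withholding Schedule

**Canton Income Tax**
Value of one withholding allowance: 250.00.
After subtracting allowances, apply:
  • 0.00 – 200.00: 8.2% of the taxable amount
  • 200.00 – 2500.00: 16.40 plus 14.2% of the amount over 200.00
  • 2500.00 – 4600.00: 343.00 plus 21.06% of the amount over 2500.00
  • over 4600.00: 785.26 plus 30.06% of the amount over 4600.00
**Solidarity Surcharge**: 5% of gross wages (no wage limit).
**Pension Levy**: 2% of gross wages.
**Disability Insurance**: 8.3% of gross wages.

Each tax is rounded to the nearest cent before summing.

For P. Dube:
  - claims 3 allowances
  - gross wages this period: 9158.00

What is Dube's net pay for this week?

5826.89

Canton Income Tax: taxable = 9158.00 − 3×250.00 = 8408.00
  785.26 + 30.06% × (8408.00 − 4600.00) = 785.26 + 30.06% × 3808.00 = 1929.94
Solidarity Surcharge: 5% × 9158.00 = 457.90
Pension Levy: 2% × 9158.00 = 183.16
Disability Insurance: 8.3% × 9158.00 = 760.11
Total withheld: 1929.94 + 457.90 + 183.16 + 760.11 = 3331.11
Net pay: 9158.00 − 3331.11 = 5826.89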